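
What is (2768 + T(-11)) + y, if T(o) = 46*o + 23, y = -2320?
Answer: -35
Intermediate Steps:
T(o) = 23 + 46*o
(2768 + T(-11)) + y = (2768 + (23 + 46*(-11))) - 2320 = (2768 + (23 - 506)) - 2320 = (2768 - 483) - 2320 = 2285 - 2320 = -35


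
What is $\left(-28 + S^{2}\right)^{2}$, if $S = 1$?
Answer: $729$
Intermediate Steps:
$\left(-28 + S^{2}\right)^{2} = \left(-28 + 1^{2}\right)^{2} = \left(-28 + 1\right)^{2} = \left(-27\right)^{2} = 729$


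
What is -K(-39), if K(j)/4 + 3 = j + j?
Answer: 324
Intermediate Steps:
K(j) = -12 + 8*j (K(j) = -12 + 4*(j + j) = -12 + 4*(2*j) = -12 + 8*j)
-K(-39) = -(-12 + 8*(-39)) = -(-12 - 312) = -1*(-324) = 324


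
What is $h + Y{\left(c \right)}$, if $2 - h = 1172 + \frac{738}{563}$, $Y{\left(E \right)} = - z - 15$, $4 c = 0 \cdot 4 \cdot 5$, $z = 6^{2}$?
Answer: $- \frac{688161}{563} \approx -1222.3$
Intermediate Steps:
$z = 36$
$c = 0$ ($c = \frac{0 \cdot 4 \cdot 5}{4} = \frac{0 \cdot 5}{4} = \frac{1}{4} \cdot 0 = 0$)
$Y{\left(E \right)} = -51$ ($Y{\left(E \right)} = \left(-1\right) 36 - 15 = -36 - 15 = -51$)
$h = - \frac{659448}{563}$ ($h = 2 - \left(1172 + \frac{738}{563}\right) = 2 - \frac{660574}{563} = - \frac{659448}{563} \approx -1171.3$)
$h + Y{\left(c \right)} = - \frac{659448}{563} - 51 = - \frac{688161}{563}$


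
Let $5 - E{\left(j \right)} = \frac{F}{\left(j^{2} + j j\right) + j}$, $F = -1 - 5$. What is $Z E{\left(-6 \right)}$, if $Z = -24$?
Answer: $- \frac{1344}{11} \approx -122.18$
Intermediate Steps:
$F = -6$
$E{\left(j \right)} = 5 + \frac{6}{j + 2 j^{2}}$ ($E{\left(j \right)} = 5 - - \frac{6}{\left(j^{2} + j j\right) + j} = 5 - - \frac{6}{\left(j^{2} + j^{2}\right) + j} = 5 - - \frac{6}{2 j^{2} + j} = 5 - - \frac{6}{j + 2 j^{2}} = 5 + \frac{6}{j + 2 j^{2}}$)
$Z E{\left(-6 \right)} = - 24 \frac{6 + 5 \left(-6\right) + 10 \left(-6\right)^{2}}{\left(-6\right) \left(1 + 2 \left(-6\right)\right)} = - 24 \left(- \frac{6 - 30 + 10 \cdot 36}{6 \left(1 - 12\right)}\right) = - 24 \left(- \frac{6 - 30 + 360}{6 \left(-11\right)}\right) = - 24 \left(\left(- \frac{1}{6}\right) \left(- \frac{1}{11}\right) 336\right) = \left(-24\right) \frac{56}{11} = - \frac{1344}{11}$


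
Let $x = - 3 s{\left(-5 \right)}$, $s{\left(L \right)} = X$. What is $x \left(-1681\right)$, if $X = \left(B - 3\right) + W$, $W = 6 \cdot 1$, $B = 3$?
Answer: $30258$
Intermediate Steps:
$W = 6$
$X = 6$ ($X = \left(3 - 3\right) + 6 = 0 + 6 = 6$)
$s{\left(L \right)} = 6$
$x = -18$ ($x = \left(-3\right) 6 = -18$)
$x \left(-1681\right) = \left(-18\right) \left(-1681\right) = 30258$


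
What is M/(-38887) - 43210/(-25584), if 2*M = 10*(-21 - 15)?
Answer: 842456195/497442504 ≈ 1.6936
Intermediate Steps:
M = -180 (M = (10*(-21 - 15))/2 = (10*(-36))/2 = (½)*(-360) = -180)
M/(-38887) - 43210/(-25584) = -180/(-38887) - 43210/(-25584) = -180*(-1/38887) - 43210*(-1/25584) = 180/38887 + 21605/12792 = 842456195/497442504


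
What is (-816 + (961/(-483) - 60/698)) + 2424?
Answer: 270705857/168567 ≈ 1605.9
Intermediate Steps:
(-816 + (961/(-483) - 60/698)) + 2424 = (-816 + (961*(-1/483) - 60*1/698)) + 2424 = (-816 + (-961/483 - 30/349)) + 2424 = (-816 - 349879/168567) + 2424 = -137900551/168567 + 2424 = 270705857/168567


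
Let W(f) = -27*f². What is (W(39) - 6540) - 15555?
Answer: -63162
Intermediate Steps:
(W(39) - 6540) - 15555 = (-27*39² - 6540) - 15555 = (-27*1521 - 6540) - 15555 = (-41067 - 6540) - 15555 = -47607 - 15555 = -63162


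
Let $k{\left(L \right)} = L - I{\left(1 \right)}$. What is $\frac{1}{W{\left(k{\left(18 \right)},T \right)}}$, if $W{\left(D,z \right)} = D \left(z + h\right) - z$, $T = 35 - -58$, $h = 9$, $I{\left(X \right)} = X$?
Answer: $\frac{1}{1641} \approx 0.00060938$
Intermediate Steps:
$k{\left(L \right)} = -1 + L$ ($k{\left(L \right)} = L - 1 = -1 + L$)
$T = 93$ ($T = 35 + 58 = 93$)
$W{\left(D,z \right)} = - z + D \left(9 + z\right)$ ($W{\left(D,z \right)} = D \left(z + 9\right) - z = D \left(9 + z\right) - z = - z + D \left(9 + z\right)$)
$\frac{1}{W{\left(k{\left(18 \right)},T \right)}} = \frac{1}{\left(-1\right) 93 + 9 \left(-1 + 18\right) + \left(-1 + 18\right) 93} = \frac{1}{-93 + 9 \cdot 17 + 17 \cdot 93} = \frac{1}{-93 + 153 + 1581} = \frac{1}{1641}$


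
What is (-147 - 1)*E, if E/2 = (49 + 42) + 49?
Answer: -41440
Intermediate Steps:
E = 280 (E = 2*((49 + 42) + 49) = 2*(91 + 49) = 2*140 = 280)
(-147 - 1)*E = (-147 - 1)*280 = -148*280 = -41440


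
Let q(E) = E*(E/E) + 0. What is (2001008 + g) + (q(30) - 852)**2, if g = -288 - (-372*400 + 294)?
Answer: 2824910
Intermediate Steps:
q(E) = E (q(E) = E*1 + 0 = E + 0 = E)
g = 148218 (g = -288 - (-148800 + 294) = -288 - 1*(-148506) = -288 + 148506 = 148218)
(2001008 + g) + (q(30) - 852)**2 = (2001008 + 148218) + (30 - 852)**2 = 2149226 + (-822)**2 = 2149226 + 675684 = 2824910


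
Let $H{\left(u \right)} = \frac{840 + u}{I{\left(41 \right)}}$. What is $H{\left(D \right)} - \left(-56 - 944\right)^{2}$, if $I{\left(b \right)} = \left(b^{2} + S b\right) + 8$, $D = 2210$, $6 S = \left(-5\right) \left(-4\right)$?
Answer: $- \frac{5476990850}{5477} \approx -1.0 \cdot 10^{6}$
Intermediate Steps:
$S = \frac{10}{3}$ ($S = \frac{\left(-5\right) \left(-4\right)}{6} = \frac{1}{6} \cdot 20 = \frac{10}{3} \approx 3.3333$)
$I{\left(b \right)} = 8 + b^{2} + \frac{10 b}{3}$ ($I{\left(b \right)} = \left(b^{2} + \frac{10 b}{3}\right) + 8 = 8 + b^{2} + \frac{10 b}{3}$)
$H{\left(u \right)} = \frac{2520}{5477} + \frac{3 u}{5477}$ ($H{\left(u \right)} = \frac{840 + u}{8 + 41^{2} + \frac{10}{3} \cdot 41} = \frac{840 + u}{8 + 1681 + \frac{410}{3}} = \frac{840 + u}{\frac{5477}{3}} = \left(840 + u\right) \frac{3}{5477} = \frac{2520}{5477} + \frac{3 u}{5477}$)
$H{\left(D \right)} - \left(-56 - 944\right)^{2} = \left(\frac{2520}{5477} + \frac{3}{5477} \cdot 2210\right) - \left(-56 - 944\right)^{2} = \left(\frac{2520}{5477} + \frac{6630}{5477}\right) - \left(-1000\right)^{2} = \frac{9150}{5477} - 1000000 = - \frac{5476990850}{5477}$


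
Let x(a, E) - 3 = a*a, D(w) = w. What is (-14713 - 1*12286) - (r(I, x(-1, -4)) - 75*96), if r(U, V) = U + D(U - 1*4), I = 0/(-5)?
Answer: -19795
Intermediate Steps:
x(a, E) = 3 + a² (x(a, E) = 3 + a*a = 3 + a²)
I = 0 (I = 0*(-⅕) = 0)
r(U, V) = -4 + 2*U (r(U, V) = U + (U - 1*4) = U + (U - 4) = U + (-4 + U) = -4 + 2*U)
(-14713 - 1*12286) - (r(I, x(-1, -4)) - 75*96) = (-14713 - 1*12286) - ((-4 + 2*0) - 75*96) = (-14713 - 12286) - ((-4 + 0) - 7200) = -26999 - (-4 - 7200) = -26999 - 1*(-7204) = -26999 + 7204 = -19795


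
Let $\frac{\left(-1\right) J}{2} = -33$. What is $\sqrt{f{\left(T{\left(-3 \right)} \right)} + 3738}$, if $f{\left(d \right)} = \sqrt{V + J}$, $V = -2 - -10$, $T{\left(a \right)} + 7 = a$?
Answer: $\sqrt{3738 + \sqrt{74}} \approx 61.209$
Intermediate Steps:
$J = 66$ ($J = \left(-2\right) \left(-33\right) = 66$)
$T{\left(a \right)} = -7 + a$
$V = 8$ ($V = -2 + 10 = 8$)
$f{\left(d \right)} = \sqrt{74}$ ($f{\left(d \right)} = \sqrt{8 + 66} = \sqrt{74}$)
$\sqrt{f{\left(T{\left(-3 \right)} \right)} + 3738} = \sqrt{\sqrt{74} + 3738} = \sqrt{3738 + \sqrt{74}}$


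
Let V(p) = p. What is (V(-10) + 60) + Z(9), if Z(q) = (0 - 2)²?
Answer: 54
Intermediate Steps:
Z(q) = 4 (Z(q) = (-2)² = 4)
(V(-10) + 60) + Z(9) = (-10 + 60) + 4 = 50 + 4 = 54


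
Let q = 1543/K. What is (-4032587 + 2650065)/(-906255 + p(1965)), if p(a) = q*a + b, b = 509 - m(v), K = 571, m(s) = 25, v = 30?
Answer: 394710031/257081623 ≈ 1.5353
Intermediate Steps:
b = 484 (b = 509 - 1*25 = 509 - 25 = 484)
q = 1543/571 ≈ 2.7023
p(a) = 484 + 1543*a/571 (p(a) = 1543*a/571 + 484 = 484 + 1543*a/571)
(-4032587 + 2650065)/(-906255 + p(1965)) = (-4032587 + 2650065)/(-906255 + (484 + (1543/571)*1965)) = -1382522/(-906255 + (484 + 3031995/571)) = -1382522/(-906255 + 3308359/571) = -1382522/(-514163246/571) = -1382522*(-571/514163246) = 394710031/257081623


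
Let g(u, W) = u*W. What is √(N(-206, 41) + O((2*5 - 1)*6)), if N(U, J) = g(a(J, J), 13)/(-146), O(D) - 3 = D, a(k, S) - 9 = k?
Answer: 2*√70007/73 ≈ 7.2490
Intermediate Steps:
a(k, S) = 9 + k
g(u, W) = W*u
O(D) = 3 + D
N(U, J) = -117/146 - 13*J/146 (N(U, J) = (13*(9 + J))/(-146) = (117 + 13*J)*(-1/146) = -117/146 - 13*J/146)
√(N(-206, 41) + O((2*5 - 1)*6)) = √((-117/146 - 13/146*41) + (3 + (2*5 - 1)*6)) = √((-117/146 - 533/146) + (3 + (10 - 1)*6)) = √(-325/73 + (3 + 9*6)) = √(-325/73 + (3 + 54)) = √(-325/73 + 57) = √(3836/73) = 2*√70007/73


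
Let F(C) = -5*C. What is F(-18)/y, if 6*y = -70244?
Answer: -135/17561 ≈ -0.0076875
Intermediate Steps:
y = -35122/3 (y = (⅙)*(-70244) = -35122/3 ≈ -11707.)
F(-18)/y = (-5*(-18))/(-35122/3) = 90*(-3/35122) = -135/17561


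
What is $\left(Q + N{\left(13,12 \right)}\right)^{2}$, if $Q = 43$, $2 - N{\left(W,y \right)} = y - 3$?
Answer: $1296$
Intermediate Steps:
$N{\left(W,y \right)} = 5 - y$ ($N{\left(W,y \right)} = 2 - \left(y - 3\right) = 2 - \left(-3 + y\right) = 5 - y$)
$\left(Q + N{\left(13,12 \right)}\right)^{2} = \left(43 + \left(5 - 12\right)\right)^{2} = \left(43 - 7\right)^{2} = 36^{2} = 1296$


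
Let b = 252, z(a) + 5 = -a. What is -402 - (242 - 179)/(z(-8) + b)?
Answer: -34191/85 ≈ -402.25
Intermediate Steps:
z(a) = -5 - a
-402 - (242 - 179)/(z(-8) + b) = -402 - (242 - 179)/((-5 - 1*(-8)) + 252) = -402 - 63/((-5 + 8) + 252) = -402 - 63/(3 + 252) = -402 - 63/255 = -402 - 1*21/85 = -402 - 21/85 = -34191/85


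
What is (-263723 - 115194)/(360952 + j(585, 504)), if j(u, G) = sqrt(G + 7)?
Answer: -3696509432/3521252589 + 10241*sqrt(511)/3521252589 ≈ -1.0497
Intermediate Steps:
j(u, G) = sqrt(7 + G)
(-263723 - 115194)/(360952 + j(585, 504)) = (-263723 - 115194)/(360952 + sqrt(7 + 504)) = -378917/(360952 + sqrt(511))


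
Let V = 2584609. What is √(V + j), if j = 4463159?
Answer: 14*√35958 ≈ 2654.8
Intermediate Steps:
√(V + j) = √(2584609 + 4463159) = √7047768 = 14*√35958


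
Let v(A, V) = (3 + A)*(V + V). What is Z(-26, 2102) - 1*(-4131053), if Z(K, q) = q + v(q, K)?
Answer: 4023695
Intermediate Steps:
v(A, V) = 2*V*(3 + A) (v(A, V) = (3 + A)*(2*V) = 2*V*(3 + A))
Z(K, q) = q + 2*K*(3 + q)
Z(-26, 2102) - 1*(-4131053) = (2102 + 2*(-26)*(3 + 2102)) - 1*(-4131053) = (2102 + 2*(-26)*2105) + 4131053 = (2102 - 109460) + 4131053 = -107358 + 4131053 = 4023695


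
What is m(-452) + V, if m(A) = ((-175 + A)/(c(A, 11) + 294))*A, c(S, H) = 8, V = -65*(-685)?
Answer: 6864977/151 ≈ 45463.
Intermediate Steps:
V = 44525
m(A) = A*(-175/302 + A/302) (m(A) = ((-175 + A)/(8 + 294))*A = ((-175 + A)/302)*A = ((-175 + A)*(1/302))*A = (-175/302 + A/302)*A = A*(-175/302 + A/302))
m(-452) + V = (1/302)*(-452)*(-175 - 452) + 44525 = (1/302)*(-452)*(-627) + 44525 = 141702/151 + 44525 = 6864977/151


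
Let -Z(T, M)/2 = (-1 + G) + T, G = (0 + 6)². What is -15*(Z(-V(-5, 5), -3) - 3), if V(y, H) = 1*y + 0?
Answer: 1245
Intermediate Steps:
G = 36 (G = 6² = 36)
V(y, H) = y (V(y, H) = y + 0 = y)
Z(T, M) = -70 - 2*T (Z(T, M) = -2*((-1 + 36) + T) = -2*(35 + T) = -70 - 2*T)
-15*(Z(-V(-5, 5), -3) - 3) = -15*((-70 - (-2)*(-5)) - 3) = -15*((-70 - 2*5) - 3) = -15*((-70 - 10) - 3) = -15*(-80 - 3) = -15*(-83) = 1245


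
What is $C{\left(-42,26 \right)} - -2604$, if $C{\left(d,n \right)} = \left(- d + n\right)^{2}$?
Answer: $7228$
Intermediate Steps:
$C{\left(d,n \right)} = \left(n - d\right)^{2}$
$C{\left(-42,26 \right)} - -2604 = \left(-42 - 26\right)^{2} - -2604 = \left(-42 - 26\right)^{2} + 2604 = \left(-68\right)^{2} + 2604 = 4624 + 2604 = 7228$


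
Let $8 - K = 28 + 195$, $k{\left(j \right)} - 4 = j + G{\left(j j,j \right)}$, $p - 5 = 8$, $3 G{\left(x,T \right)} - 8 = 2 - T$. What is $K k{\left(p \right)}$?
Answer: $-3440$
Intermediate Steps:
$G{\left(x,T \right)} = \frac{10}{3} - \frac{T}{3}$ ($G{\left(x,T \right)} = \frac{8}{3} + \frac{2 - T}{3} = \frac{8}{3} - \left(- \frac{2}{3} + \frac{T}{3}\right) = \frac{10}{3} - \frac{T}{3}$)
$p = 13$ ($p = 5 + 8 = 13$)
$k{\left(j \right)} = \frac{22}{3} + \frac{2 j}{3}$ ($k{\left(j \right)} = 4 + \left(j - \left(- \frac{10}{3} + \frac{j}{3}\right)\right) = 4 + \left(\frac{10}{3} + \frac{2 j}{3}\right) = \frac{22}{3} + \frac{2 j}{3}$)
$K = -215$ ($K = 8 - \left(28 + 195\right) = 8 - 223 = -215$)
$K k{\left(p \right)} = - 215 \left(\frac{22}{3} + \frac{2}{3} \cdot 13\right) = - 215 \left(\frac{22}{3} + \frac{26}{3}\right) = \left(-215\right) 16 = -3440$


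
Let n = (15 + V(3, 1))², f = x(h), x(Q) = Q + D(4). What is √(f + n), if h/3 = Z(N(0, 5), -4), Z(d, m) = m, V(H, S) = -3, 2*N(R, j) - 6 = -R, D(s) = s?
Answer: 2*√34 ≈ 11.662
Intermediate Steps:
N(R, j) = 3 - R/2 (N(R, j) = 3 + (-R)/2 = 3 - R/2)
h = -12 (h = 3*(-4) = -12)
x(Q) = 4 + Q (x(Q) = Q + 4 = 4 + Q)
f = -8 (f = 4 - 12 = -8)
n = 144 (n = (15 - 3)² = 12² = 144)
√(f + n) = √(-8 + 144) = √136 = 2*√34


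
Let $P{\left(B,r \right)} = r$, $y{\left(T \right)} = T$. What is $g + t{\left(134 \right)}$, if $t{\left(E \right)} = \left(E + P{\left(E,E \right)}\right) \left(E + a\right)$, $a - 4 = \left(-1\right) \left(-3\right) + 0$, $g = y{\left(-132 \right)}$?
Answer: $37656$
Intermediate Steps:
$g = -132$
$a = 7$ ($a = 4 + \left(\left(-1\right) \left(-3\right) + 0\right) = 4 + \left(3 + 0\right) = 4 + 3 = 7$)
$t{\left(E \right)} = 2 E \left(7 + E\right)$ ($t{\left(E \right)} = \left(E + E\right) \left(E + 7\right) = 2 E \left(7 + E\right)$)
$g + t{\left(134 \right)} = -132 + 2 \cdot 134 \left(7 + 134\right) = -132 + 2 \cdot 134 \cdot 141 = -132 + 37788 = 37656$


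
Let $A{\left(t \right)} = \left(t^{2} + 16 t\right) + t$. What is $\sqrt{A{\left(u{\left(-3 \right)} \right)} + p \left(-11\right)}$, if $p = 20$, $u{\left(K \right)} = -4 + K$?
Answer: $i \sqrt{290} \approx 17.029 i$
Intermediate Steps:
$A{\left(t \right)} = t^{2} + 17 t$
$\sqrt{A{\left(u{\left(-3 \right)} \right)} + p \left(-11\right)} = \sqrt{\left(-4 - 3\right) \left(17 - 7\right) + 20 \left(-11\right)} = \sqrt{- 7 \left(17 - 7\right) - 220} = \sqrt{\left(-7\right) 10 - 220} = \sqrt{-70 - 220} = \sqrt{-290} = i \sqrt{290}$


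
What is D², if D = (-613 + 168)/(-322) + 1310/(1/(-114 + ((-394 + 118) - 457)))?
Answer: 127649780844399025/103684 ≈ 1.2311e+12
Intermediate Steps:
D = -357281095/322 (D = -445*(-1/322) + 1310/(1/(-114 + (-276 - 457))) = 445/322 + 1310/(1/(-114 - 733)) = 445/322 + 1310/(1/(-847)) = 445/322 + 1310/(-1/847) = 445/322 + 1310*(-847) = 445/322 - 1109570 = -357281095/322 ≈ -1.1096e+6)
D² = (-357281095/322)² = 127649780844399025/103684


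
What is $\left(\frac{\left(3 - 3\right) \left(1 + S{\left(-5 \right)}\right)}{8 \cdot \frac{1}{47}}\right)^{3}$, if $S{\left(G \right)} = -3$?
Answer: $0$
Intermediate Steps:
$\left(\frac{\left(3 - 3\right) \left(1 + S{\left(-5 \right)}\right)}{8 \cdot \frac{1}{47}}\right)^{3} = \left(\frac{\left(3 - 3\right) \left(1 - 3\right)}{8 \cdot \frac{1}{47}}\right)^{3} = \left(\frac{0 \left(-2\right)}{8 \cdot \frac{1}{47}}\right)^{3} = \left(\frac{0}{\frac{8}{47}}\right)^{3} = \left(0 \cdot \frac{47}{8}\right)^{3} = 0^{3} = 0$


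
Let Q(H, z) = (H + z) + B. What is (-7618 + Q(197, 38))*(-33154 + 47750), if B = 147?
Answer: -105616656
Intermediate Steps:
Q(H, z) = 147 + H + z (Q(H, z) = (H + z) + 147 = 147 + H + z)
(-7618 + Q(197, 38))*(-33154 + 47750) = (-7618 + (147 + 197 + 38))*(-33154 + 47750) = (-7618 + 382)*14596 = -7236*14596 = -105616656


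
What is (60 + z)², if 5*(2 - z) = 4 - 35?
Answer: 116281/25 ≈ 4651.2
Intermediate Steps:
z = 41/5 (z = 2 - (4 - 35)/5 = 2 - ⅕*(-31) = 2 + 31/5 = 41/5 ≈ 8.2000)
(60 + z)² = (60 + 41/5)² = (341/5)² = 116281/25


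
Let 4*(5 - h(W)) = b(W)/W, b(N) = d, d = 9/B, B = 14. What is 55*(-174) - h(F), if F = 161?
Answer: -86328191/9016 ≈ -9575.0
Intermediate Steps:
d = 9/14 ≈ 0.64286
b(N) = 9/14
h(W) = 5 - 9/(56*W)
55*(-174) - h(F) = 55*(-174) - (5 - 9/56/161) = -9570 - (5 - 9/56*1/161) = -9570 - (5 - 9/9016) = -9570 - 1*45071/9016 = -9570 - 45071/9016 = -86328191/9016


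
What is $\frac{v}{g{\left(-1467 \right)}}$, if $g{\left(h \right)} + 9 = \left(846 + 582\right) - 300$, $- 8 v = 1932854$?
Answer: $- \frac{966427}{4476} \approx -215.91$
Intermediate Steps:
$v = - \frac{966427}{4}$ ($v = \left(- \frac{1}{8}\right) 1932854 = - \frac{966427}{4} \approx -2.4161 \cdot 10^{5}$)
$g{\left(h \right)} = 1119$ ($g{\left(h \right)} = -9 + \left(\left(846 + 582\right) - 300\right) = -9 + \left(1428 - 300\right) = -9 + 1128 = 1119$)
$\frac{v}{g{\left(-1467 \right)}} = - \frac{966427}{4 \cdot 1119} = \left(- \frac{966427}{4}\right) \frac{1}{1119} = - \frac{966427}{4476}$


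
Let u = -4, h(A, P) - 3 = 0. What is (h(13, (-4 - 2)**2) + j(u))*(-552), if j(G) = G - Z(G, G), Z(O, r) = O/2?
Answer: -552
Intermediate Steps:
h(A, P) = 3 (h(A, P) = 3 + 0 = 3)
Z(O, r) = O/2 (Z(O, r) = O*(1/2) = O/2)
j(G) = G/2 (j(G) = G - G/2 = G/2)
(h(13, (-4 - 2)**2) + j(u))*(-552) = (3 + (1/2)*(-4))*(-552) = (3 - 2)*(-552) = 1*(-552) = -552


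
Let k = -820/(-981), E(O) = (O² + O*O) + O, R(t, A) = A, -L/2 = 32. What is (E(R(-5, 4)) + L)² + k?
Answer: 769924/981 ≈ 784.84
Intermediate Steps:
L = -64 (L = -2*32 = -64)
E(O) = O + 2*O² (E(O) = (O² + O²) + O = 2*O² + O = O + 2*O²)
k = 820/981 (k = -820*(-1)/981 = -1*(-820/981) = 820/981 ≈ 0.83588)
(E(R(-5, 4)) + L)² + k = (4*(1 + 2*4) - 64)² + 820/981 = (4*(1 + 8) - 64)² + 820/981 = (4*9 - 64)² + 820/981 = (36 - 64)² + 820/981 = (-28)² + 820/981 = 784 + 820/981 = 769924/981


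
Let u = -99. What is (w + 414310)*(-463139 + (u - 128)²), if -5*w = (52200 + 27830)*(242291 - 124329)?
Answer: 776990213013820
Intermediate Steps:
w = -1888099772 (w = -(52200 + 27830)*(242291 - 124329)/5 = -16006*117962 = -⅕*9440498860 = -1888099772)
(w + 414310)*(-463139 + (u - 128)²) = (-1888099772 + 414310)*(-463139 + (-99 - 128)²) = -1887685462*(-463139 + (-227)²) = -1887685462*(-463139 + 51529) = -1887685462*(-411610) = 776990213013820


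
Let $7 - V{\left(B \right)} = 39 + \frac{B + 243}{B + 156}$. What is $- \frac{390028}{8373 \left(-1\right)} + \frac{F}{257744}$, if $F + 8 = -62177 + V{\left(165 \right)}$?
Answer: $\frac{10700687287609}{230915684784} \approx 46.34$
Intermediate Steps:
$V{\left(B \right)} = -32 - \frac{243 + B}{156 + B}$ ($V{\left(B \right)} = 7 - \left(39 + \frac{B + 243}{B + 156}\right) = 7 - \left(39 + \frac{243 + B}{156 + B}\right) = -32 - \frac{243 + B}{156 + B}$)
$F = - \frac{6657355}{107}$ ($F = -8 - \left(62177 - \frac{3 \left(-1745 - 1815\right)}{156 + 165}\right) = -8 - \left(62177 - \frac{3 \left(-1745 - 1815\right)}{321}\right) = -8 - \left(62177 - - \frac{3560}{107}\right) = -8 - \frac{6656499}{107} = - \frac{6657355}{107} \approx -62218.0$)
$- \frac{390028}{8373 \left(-1\right)} + \frac{F}{257744} = - \frac{390028}{8373 \left(-1\right)} - \frac{6657355}{107 \cdot 257744} = - \frac{390028}{-8373} - \frac{6657355}{27578608} = \left(-390028\right) \left(- \frac{1}{8373}\right) - \frac{6657355}{27578608} = \frac{390028}{8373} - \frac{6657355}{27578608} = \frac{10700687287609}{230915684784}$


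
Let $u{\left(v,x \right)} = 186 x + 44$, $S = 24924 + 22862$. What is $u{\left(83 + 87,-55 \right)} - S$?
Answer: $-57972$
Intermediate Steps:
$S = 47786$
$u{\left(v,x \right)} = 44 + 186 x$
$u{\left(83 + 87,-55 \right)} - S = \left(44 + 186 \left(-55\right)\right) - 47786 = \left(44 - 10230\right) - 47786 = -10186 - 47786 = -57972$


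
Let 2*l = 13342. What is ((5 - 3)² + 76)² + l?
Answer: 13071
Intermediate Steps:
l = 6671 (l = (½)*13342 = 6671)
((5 - 3)² + 76)² + l = ((5 - 3)² + 76)² + 6671 = (2² + 76)² + 6671 = (4 + 76)² + 6671 = 80² + 6671 = 6400 + 6671 = 13071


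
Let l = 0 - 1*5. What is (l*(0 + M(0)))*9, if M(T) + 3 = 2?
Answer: 45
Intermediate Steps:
M(T) = -1 (M(T) = -3 + 2 = -1)
l = -5 (l = 0 - 5 = -5)
(l*(0 + M(0)))*9 = -5*(0 - 1)*9 = -5*(-1)*9 = 5*9 = 45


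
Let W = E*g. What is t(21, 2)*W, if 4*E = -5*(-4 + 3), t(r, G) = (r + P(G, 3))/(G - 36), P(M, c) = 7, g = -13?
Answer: 455/34 ≈ 13.382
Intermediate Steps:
t(r, G) = (7 + r)/(-36 + G) (t(r, G) = (r + 7)/(G - 36) = (7 + r)/(-36 + G))
E = 5/4 (E = (-5*(-4 + 3))/4 = (-5*(-1))/4 = (¼)*5 = 5/4 ≈ 1.2500)
W = -65/4 (W = (5/4)*(-13) = -65/4 ≈ -16.250)
t(21, 2)*W = ((7 + 21)/(-36 + 2))*(-65/4) = (28/(-34))*(-65/4) = -1/34*28*(-65/4) = -14/17*(-65/4) = 455/34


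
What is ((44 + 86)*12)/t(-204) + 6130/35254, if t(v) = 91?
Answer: 2136695/123389 ≈ 17.317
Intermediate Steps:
((44 + 86)*12)/t(-204) + 6130/35254 = ((44 + 86)*12)/91 + 6130/35254 = (130*12)*(1/91) + 6130*(1/35254) = 1560*(1/91) + 3065/17627 = 120/7 + 3065/17627 = 2136695/123389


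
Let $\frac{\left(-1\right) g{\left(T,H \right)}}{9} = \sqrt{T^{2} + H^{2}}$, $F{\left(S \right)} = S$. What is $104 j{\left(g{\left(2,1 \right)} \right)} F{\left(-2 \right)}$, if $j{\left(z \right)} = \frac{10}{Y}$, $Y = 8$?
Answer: $-260$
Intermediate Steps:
$g{\left(T,H \right)} = - 9 \sqrt{H^{2} + T^{2}}$ ($g{\left(T,H \right)} = - 9 \sqrt{T^{2} + H^{2}} = - 9 \sqrt{H^{2} + T^{2}}$)
$j{\left(z \right)} = \frac{5}{4}$ ($j{\left(z \right)} = \frac{10}{8} = 10 \cdot \frac{1}{8} = \frac{5}{4}$)
$104 j{\left(g{\left(2,1 \right)} \right)} F{\left(-2 \right)} = 104 \cdot \frac{5}{4} \left(-2\right) = 130 \left(-2\right) = -260$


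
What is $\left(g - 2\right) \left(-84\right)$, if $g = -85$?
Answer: $7308$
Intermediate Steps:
$\left(g - 2\right) \left(-84\right) = \left(-85 - 2\right) \left(-84\right) = \left(-87\right) \left(-84\right) = 7308$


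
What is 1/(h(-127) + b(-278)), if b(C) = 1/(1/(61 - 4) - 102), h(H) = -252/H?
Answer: 738251/1457637 ≈ 0.50647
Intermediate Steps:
b(C) = -57/5813 (b(C) = 1/(1/57 - 102) = 1/(-5813/57) = -57/5813)
1/(h(-127) + b(-278)) = 1/(-252/(-127) - 57/5813) = 1/(-252*(-1/127) - 57/5813) = 1/(252/127 - 57/5813) = 1/(1457637/738251) = 738251/1457637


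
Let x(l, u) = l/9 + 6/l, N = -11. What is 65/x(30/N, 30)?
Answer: -10725/413 ≈ -25.969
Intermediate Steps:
x(l, u) = 6/l + l/9 (x(l, u) = l*(1/9) + 6/l = l/9 + 6/l = 6/l + l/9)
65/x(30/N, 30) = 65/(6/((30/(-11))) + (30/(-11))/9) = 65/(6/((30*(-1/11))) + (30*(-1/11))/9) = 65/(6/(-30/11) + (1/9)*(-30/11)) = 65/(6*(-11/30) - 10/33) = 65/(-11/5 - 10/33) = 65/(-413/165) = 65*(-165/413) = -10725/413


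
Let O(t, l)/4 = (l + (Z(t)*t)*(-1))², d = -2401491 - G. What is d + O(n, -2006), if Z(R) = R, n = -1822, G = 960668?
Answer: 44134494462241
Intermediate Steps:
d = -3362159 (d = -2401491 - 1*960668 = -2401491 - 960668 = -3362159)
O(t, l) = 4*(l - t²)² (O(t, l) = 4*(l + (t*t)*(-1))² = 4*(l + t²*(-1))² = 4*(l - t²)²)
d + O(n, -2006) = -3362159 + 4*(-2006 - 1*(-1822)²)² = -3362159 + 4*(-2006 - 1*3319684)² = -3362159 + 4*(-2006 - 3319684)² = -3362159 + 4*(-3321690)² = -3362159 + 4*11033624456100 = -3362159 + 44134497824400 = 44134494462241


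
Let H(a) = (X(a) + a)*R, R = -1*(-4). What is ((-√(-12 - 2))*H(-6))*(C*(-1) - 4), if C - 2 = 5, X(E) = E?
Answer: -528*I*√14 ≈ -1975.6*I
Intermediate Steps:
R = 4
C = 7 (C = 2 + 5 = 7)
H(a) = 8*a (H(a) = (a + a)*4 = (2*a)*4 = 8*a)
((-√(-12 - 2))*H(-6))*(C*(-1) - 4) = ((-√(-12 - 2))*(8*(-6)))*(7*(-1) - 4) = (-√(-14)*(-48))*(-7 - 4) = (-I*√14*(-48))*(-11) = (48*I*√14)*(-11) = -528*I*√14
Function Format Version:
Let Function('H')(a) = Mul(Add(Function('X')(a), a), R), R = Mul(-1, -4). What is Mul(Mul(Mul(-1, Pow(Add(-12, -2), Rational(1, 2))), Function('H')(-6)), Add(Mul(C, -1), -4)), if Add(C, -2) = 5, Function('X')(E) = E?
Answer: Mul(-528, I, Pow(14, Rational(1, 2))) ≈ Mul(-1975.6, I)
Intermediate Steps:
R = 4
C = 7 (C = Add(2, 5) = 7)
Function('H')(a) = Mul(8, a) (Function('H')(a) = Mul(Add(a, a), 4) = Mul(Mul(2, a), 4) = Mul(8, a))
Mul(Mul(Mul(-1, Pow(Add(-12, -2), Rational(1, 2))), Function('H')(-6)), Add(Mul(C, -1), -4)) = Mul(Mul(Mul(-1, Pow(Add(-12, -2), Rational(1, 2))), Mul(8, -6)), Add(Mul(7, -1), -4)) = Mul(Mul(Mul(-1, Pow(-14, Rational(1, 2))), -48), Add(-7, -4)) = Mul(Mul(Mul(-1, Mul(I, Pow(14, Rational(1, 2)))), -48), -11) = Mul(Mul(Mul(-1, I, Pow(14, Rational(1, 2))), -48), -11) = Mul(Mul(48, I, Pow(14, Rational(1, 2))), -11) = Mul(-528, I, Pow(14, Rational(1, 2)))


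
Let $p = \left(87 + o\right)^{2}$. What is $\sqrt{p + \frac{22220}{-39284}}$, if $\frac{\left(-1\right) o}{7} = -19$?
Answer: $\frac{\sqrt{4668224228745}}{9821} \approx 220.0$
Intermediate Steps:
$o = 133$ ($o = \left(-7\right) \left(-19\right) = 133$)
$p = 48400$ ($p = \left(87 + 133\right)^{2} = 220^{2} = 48400$)
$\sqrt{p + \frac{22220}{-39284}} = \sqrt{48400 + \frac{22220}{-39284}} = \sqrt{48400 + 22220 \left(- \frac{1}{39284}\right)} = \sqrt{48400 - \frac{5555}{9821}} = \sqrt{\frac{475330845}{9821}} = \frac{\sqrt{4668224228745}}{9821}$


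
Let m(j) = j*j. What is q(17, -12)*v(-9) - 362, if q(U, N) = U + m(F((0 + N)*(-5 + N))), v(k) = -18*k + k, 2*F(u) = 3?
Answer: 10333/4 ≈ 2583.3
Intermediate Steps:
F(u) = 3/2 (F(u) = (1/2)*3 = 3/2)
m(j) = j**2
v(k) = -17*k
q(U, N) = 9/4 + U (q(U, N) = U + (3/2)**2 = U + 9/4 = 9/4 + U)
q(17, -12)*v(-9) - 362 = (9/4 + 17)*(-17*(-9)) - 362 = (77/4)*153 - 362 = 11781/4 - 362 = 10333/4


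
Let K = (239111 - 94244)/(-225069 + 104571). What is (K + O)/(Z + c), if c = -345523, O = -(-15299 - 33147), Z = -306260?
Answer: -58964659/793318666 ≈ -0.074327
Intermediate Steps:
O = 48446 (O = -1*(-48446) = 48446)
K = -48289/40166 (K = 144867/(-120498) = 144867*(-1/120498) = -48289/40166 ≈ -1.2022)
(K + O)/(Z + c) = (-48289/40166 + 48446)/(-306260 - 345523) = (1945833747/40166)/(-651783) = (1945833747/40166)*(-1/651783) = -58964659/793318666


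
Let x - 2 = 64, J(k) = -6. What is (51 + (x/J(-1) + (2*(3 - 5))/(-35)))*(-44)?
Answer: -61776/35 ≈ -1765.0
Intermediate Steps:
x = 66 (x = 2 + 64 = 66)
(51 + (x/J(-1) + (2*(3 - 5))/(-35)))*(-44) = (51 + (66/(-6) + (2*(3 - 5))/(-35)))*(-44) = (51 + (66*(-1/6) + (2*(-2))*(-1/35)))*(-44) = (51 + (-11 - 4*(-1/35)))*(-44) = (51 + (-11 + 4/35))*(-44) = (51 - 381/35)*(-44) = (1404/35)*(-44) = -61776/35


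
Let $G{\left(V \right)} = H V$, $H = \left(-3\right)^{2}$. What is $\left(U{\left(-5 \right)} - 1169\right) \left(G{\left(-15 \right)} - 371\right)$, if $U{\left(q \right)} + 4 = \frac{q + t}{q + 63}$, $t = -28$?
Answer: $\frac{17220951}{29} \approx 5.9383 \cdot 10^{5}$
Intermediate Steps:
$H = 9$
$G{\left(V \right)} = 9 V$
$U{\left(q \right)} = -4 + \frac{-28 + q}{63 + q}$ ($U{\left(q \right)} = -4 + \frac{q - 28}{q + 63} = -4 + \frac{-28 + q}{63 + q}$)
$\left(U{\left(-5 \right)} - 1169\right) \left(G{\left(-15 \right)} - 371\right) = \left(\frac{-280 - -15}{63 - 5} - 1169\right) \left(9 \left(-15\right) - 371\right) = \left(\frac{-280 + 15}{58} - 1169\right) \left(-135 - 371\right) = \left(\frac{1}{58} \left(-265\right) - 1169\right) \left(-506\right) = \left(- \frac{265}{58} - 1169\right) \left(-506\right) = \left(- \frac{68067}{58}\right) \left(-506\right) = \frac{17220951}{29}$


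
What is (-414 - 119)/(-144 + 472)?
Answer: -13/8 ≈ -1.6250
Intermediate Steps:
(-414 - 119)/(-144 + 472) = -533/328 = -533*1/328 = -13/8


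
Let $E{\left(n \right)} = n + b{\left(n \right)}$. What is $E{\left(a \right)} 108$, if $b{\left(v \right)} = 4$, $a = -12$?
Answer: $-864$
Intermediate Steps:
$E{\left(n \right)} = 4 + n$ ($E{\left(n \right)} = n + 4 = 4 + n$)
$E{\left(a \right)} 108 = \left(4 - 12\right) 108 = \left(-8\right) 108 = -864$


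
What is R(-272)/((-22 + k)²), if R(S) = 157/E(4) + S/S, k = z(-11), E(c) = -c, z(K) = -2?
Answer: -17/256 ≈ -0.066406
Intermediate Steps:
k = -2
R(S) = -153/4 (R(S) = 157/((-1*4)) + S/S = 157/(-4) + 1 = 157*(-¼) + 1 = -157/4 + 1 = -153/4)
R(-272)/((-22 + k)²) = -153/(4*(-22 - 2)²) = -153/(4*((-24)²)) = -153/4/576 = -153/4*1/576 = -17/256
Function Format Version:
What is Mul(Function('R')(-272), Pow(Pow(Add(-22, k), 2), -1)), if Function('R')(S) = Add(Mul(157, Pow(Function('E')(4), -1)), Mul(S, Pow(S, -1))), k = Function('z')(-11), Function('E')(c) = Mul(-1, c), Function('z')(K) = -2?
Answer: Rational(-17, 256) ≈ -0.066406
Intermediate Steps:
k = -2
Function('R')(S) = Rational(-153, 4) (Function('R')(S) = Add(Mul(157, Pow(Mul(-1, 4), -1)), Mul(S, Pow(S, -1))) = Add(Mul(157, Pow(-4, -1)), 1) = Add(Mul(157, Rational(-1, 4)), 1) = Add(Rational(-157, 4), 1) = Rational(-153, 4))
Mul(Function('R')(-272), Pow(Pow(Add(-22, k), 2), -1)) = Mul(Rational(-153, 4), Pow(Pow(Add(-22, -2), 2), -1)) = Mul(Rational(-153, 4), Pow(Pow(-24, 2), -1)) = Mul(Rational(-153, 4), Pow(576, -1)) = Mul(Rational(-153, 4), Rational(1, 576)) = Rational(-17, 256)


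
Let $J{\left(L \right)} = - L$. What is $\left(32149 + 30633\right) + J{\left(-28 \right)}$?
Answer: $62810$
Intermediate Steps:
$\left(32149 + 30633\right) + J{\left(-28 \right)} = \left(32149 + 30633\right) - -28 = 62782 + 28 = 62810$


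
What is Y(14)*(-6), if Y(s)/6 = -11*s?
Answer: 5544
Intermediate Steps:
Y(s) = -66*s (Y(s) = 6*(-11*s) = -66*s)
Y(14)*(-6) = -66*14*(-6) = -924*(-6) = 5544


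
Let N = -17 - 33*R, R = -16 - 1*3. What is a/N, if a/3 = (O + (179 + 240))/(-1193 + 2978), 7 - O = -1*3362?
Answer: 1894/181475 ≈ 0.010437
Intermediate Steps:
R = -19 (R = -16 - 3 = -19)
O = 3369 (O = 7 - (-1)*3362 = 7 - 1*(-3362) = 7 + 3362 = 3369)
N = 610 (N = -17 - 33*(-19) = -17 + 627 = 610)
a = 3788/595 (a = 3*((3369 + (179 + 240))/(-1193 + 2978)) = 3*((3369 + 419)/1785) = 3*(3788*(1/1785)) = 3*(3788/1785) = 3788/595 ≈ 6.3664)
a/N = (3788/595)/610 = (3788/595)*(1/610) = 1894/181475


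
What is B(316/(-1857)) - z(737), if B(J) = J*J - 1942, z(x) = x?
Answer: -9238295015/3448449 ≈ -2679.0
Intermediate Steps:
B(J) = -1942 + J**2 (B(J) = J**2 - 1942 = -1942 + J**2)
B(316/(-1857)) - z(737) = (-1942 + (316/(-1857))**2) - 1*737 = (-1942 + (316*(-1/1857))**2) - 737 = (-1942 + (-316/1857)**2) - 737 = (-1942 + 99856/3448449) - 737 = -6696788102/3448449 - 737 = -9238295015/3448449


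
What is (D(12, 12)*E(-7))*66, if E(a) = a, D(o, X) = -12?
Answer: 5544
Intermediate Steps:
(D(12, 12)*E(-7))*66 = -12*(-7)*66 = 84*66 = 5544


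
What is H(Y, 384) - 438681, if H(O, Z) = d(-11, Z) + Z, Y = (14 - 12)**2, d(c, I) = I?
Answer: -437913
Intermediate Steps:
Y = 4 (Y = 2**2 = 4)
H(O, Z) = 2*Z (H(O, Z) = Z + Z = 2*Z)
H(Y, 384) - 438681 = 2*384 - 438681 = 768 - 438681 = -437913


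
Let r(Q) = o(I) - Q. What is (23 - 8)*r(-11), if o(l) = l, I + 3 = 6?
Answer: 210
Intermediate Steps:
I = 3 (I = -3 + 6 = 3)
r(Q) = 3 - Q
(23 - 8)*r(-11) = (23 - 8)*(3 - 1*(-11)) = 15*(3 + 11) = 15*14 = 210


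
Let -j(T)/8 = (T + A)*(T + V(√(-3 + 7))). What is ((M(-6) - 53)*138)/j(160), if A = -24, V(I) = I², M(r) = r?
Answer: 4071/89216 ≈ 0.045631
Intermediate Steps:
j(T) = -8*(-24 + T)*(4 + T) (j(T) = -8*(T - 24)*(T + (√(-3 + 7))²) = -8*(-24 + T)*(T + (√4)²) = -8*(-24 + T)*(T + 2²) = -8*(-24 + T)*(T + 4) = -8*(-24 + T)*(4 + T))
((M(-6) - 53)*138)/j(160) = ((-6 - 53)*138)/(768 - 8*160² + 160*160) = (-59*138)/(768 - 8*25600 + 25600) = -8142/(768 - 204800 + 25600) = -8142/(-178432) = -8142*(-1/178432) = 4071/89216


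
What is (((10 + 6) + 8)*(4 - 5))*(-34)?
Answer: 816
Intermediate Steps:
(((10 + 6) + 8)*(4 - 5))*(-34) = ((16 + 8)*(-1))*(-34) = (24*(-1))*(-34) = -24*(-34) = 816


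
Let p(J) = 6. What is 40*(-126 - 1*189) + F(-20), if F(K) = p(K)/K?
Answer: -126003/10 ≈ -12600.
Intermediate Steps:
F(K) = 6/K
40*(-126 - 1*189) + F(-20) = 40*(-126 - 1*189) + 6/(-20) = 40*(-126 - 189) + 6*(-1/20) = 40*(-315) - 3/10 = -12600 - 3/10 = -126003/10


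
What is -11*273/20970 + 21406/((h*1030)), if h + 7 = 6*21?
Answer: 384791/12239490 ≈ 0.031438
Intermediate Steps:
h = 119 (h = -7 + 6*21 = -7 + 126 = 119)
-11*273/20970 + 21406/((h*1030)) = -11*273/20970 + 21406/((119*1030)) = -3003*1/20970 + 21406/122570 = -1001/6990 + 21406*(1/122570) = -1001/6990 + 1529/8755 = 384791/12239490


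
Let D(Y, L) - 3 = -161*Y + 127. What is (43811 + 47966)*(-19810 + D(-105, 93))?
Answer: -254681175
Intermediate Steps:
D(Y, L) = 130 - 161*Y (D(Y, L) = 3 + (-161*Y + 127) = 3 + (127 - 161*Y) = 130 - 161*Y)
(43811 + 47966)*(-19810 + D(-105, 93)) = (43811 + 47966)*(-19810 + (130 - 161*(-105))) = 91777*(-19810 + (130 + 16905)) = 91777*(-19810 + 17035) = 91777*(-2775) = -254681175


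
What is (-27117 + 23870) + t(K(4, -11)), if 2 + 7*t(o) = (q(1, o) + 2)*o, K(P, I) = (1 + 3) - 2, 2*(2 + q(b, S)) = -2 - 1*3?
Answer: -3248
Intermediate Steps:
q(b, S) = -9/2 (q(b, S) = -2 + (-2 - 1*3)/2 = -2 + (-2 - 3)/2 = -2 + (½)*(-5) = -2 - 5/2 = -9/2)
K(P, I) = 2 (K(P, I) = 4 - 2 = 2)
t(o) = -2/7 - 5*o/14 (t(o) = -2/7 + ((-9/2 + 2)*o)/7 = -2/7 + (-5*o/2)/7 = -2/7 - 5*o/14)
(-27117 + 23870) + t(K(4, -11)) = (-27117 + 23870) + (-2/7 - 5/14*2) = -3247 + (-2/7 - 5/7) = -3247 - 1 = -3248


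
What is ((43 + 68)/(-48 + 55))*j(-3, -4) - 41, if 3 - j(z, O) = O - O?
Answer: 46/7 ≈ 6.5714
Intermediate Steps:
j(z, O) = 3 (j(z, O) = 3 - (O - O) = 3 - 1*0 = 3 + 0 = 3)
((43 + 68)/(-48 + 55))*j(-3, -4) - 41 = ((43 + 68)/(-48 + 55))*3 - 41 = (111/7)*3 - 41 = 333/7 - 41 = 46/7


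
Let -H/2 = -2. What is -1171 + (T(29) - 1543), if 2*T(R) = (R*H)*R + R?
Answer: -2035/2 ≈ -1017.5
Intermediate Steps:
H = 4 (H = -2*(-2) = 4)
T(R) = R/2 + 2*R**2 (T(R) = ((R*4)*R + R)/2 = ((4*R)*R + R)/2 = (4*R**2 + R)/2 = (R + 4*R**2)/2 = R/2 + 2*R**2)
-1171 + (T(29) - 1543) = -1171 + ((1/2)*29*(1 + 4*29) - 1543) = -1171 + ((1/2)*29*(1 + 116) - 1543) = -1171 + ((1/2)*29*117 - 1543) = -1171 + (3393/2 - 1543) = -1171 + 307/2 = -2035/2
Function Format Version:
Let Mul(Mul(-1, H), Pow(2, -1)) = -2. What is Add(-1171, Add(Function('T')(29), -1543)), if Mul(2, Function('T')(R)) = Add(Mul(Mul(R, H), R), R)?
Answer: Rational(-2035, 2) ≈ -1017.5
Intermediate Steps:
H = 4 (H = Mul(-2, -2) = 4)
Function('T')(R) = Add(Mul(Rational(1, 2), R), Mul(2, Pow(R, 2))) (Function('T')(R) = Mul(Rational(1, 2), Add(Mul(Mul(R, 4), R), R)) = Mul(Rational(1, 2), Add(Mul(Mul(4, R), R), R)) = Mul(Rational(1, 2), Add(Mul(4, Pow(R, 2)), R)) = Mul(Rational(1, 2), Add(R, Mul(4, Pow(R, 2)))) = Add(Mul(Rational(1, 2), R), Mul(2, Pow(R, 2))))
Add(-1171, Add(Function('T')(29), -1543)) = Add(-1171, Add(Mul(Rational(1, 2), 29, Add(1, Mul(4, 29))), -1543)) = Add(-1171, Add(Mul(Rational(1, 2), 29, Add(1, 116)), -1543)) = Add(-1171, Add(Mul(Rational(1, 2), 29, 117), -1543)) = Add(-1171, Add(Rational(3393, 2), -1543)) = Add(-1171, Rational(307, 2)) = Rational(-2035, 2)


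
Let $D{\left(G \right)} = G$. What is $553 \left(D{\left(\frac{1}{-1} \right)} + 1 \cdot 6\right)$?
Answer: $2765$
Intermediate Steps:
$553 \left(D{\left(\frac{1}{-1} \right)} + 1 \cdot 6\right) = 553 \left(\frac{1}{-1} + 1 \cdot 6\right) = 553 \left(-1 + 6\right) = 553 \cdot 5 = 2765$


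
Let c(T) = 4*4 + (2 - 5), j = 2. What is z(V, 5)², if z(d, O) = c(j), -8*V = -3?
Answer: 169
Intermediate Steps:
V = 3/8 (V = -⅛*(-3) = 3/8 ≈ 0.37500)
c(T) = 13 (c(T) = 16 - 3 = 13)
z(d, O) = 13
z(V, 5)² = 13² = 169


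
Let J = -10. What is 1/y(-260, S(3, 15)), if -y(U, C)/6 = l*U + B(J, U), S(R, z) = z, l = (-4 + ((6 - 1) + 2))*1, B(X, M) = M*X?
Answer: -1/10920 ≈ -9.1575e-5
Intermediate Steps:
l = 3 (l = (-4 + (5 + 2))*1 = (-4 + 7)*1 = 3*1 = 3)
y(U, C) = 42*U (y(U, C) = -6*(3*U + U*(-10)) = -6*(3*U - 10*U) = -(-42)*U = 42*U)
1/y(-260, S(3, 15)) = 1/(42*(-260)) = 1/(-10920) = -1/10920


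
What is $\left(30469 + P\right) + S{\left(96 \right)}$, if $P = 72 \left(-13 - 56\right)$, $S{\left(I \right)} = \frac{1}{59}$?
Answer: $\frac{1504560}{59} \approx 25501.0$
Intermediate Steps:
$S{\left(I \right)} = \frac{1}{59}$
$P = -4968$ ($P = 72 \left(-69\right) = -4968$)
$\left(30469 + P\right) + S{\left(96 \right)} = \left(30469 - 4968\right) + \frac{1}{59} = 25501 + \frac{1}{59} = \frac{1504560}{59}$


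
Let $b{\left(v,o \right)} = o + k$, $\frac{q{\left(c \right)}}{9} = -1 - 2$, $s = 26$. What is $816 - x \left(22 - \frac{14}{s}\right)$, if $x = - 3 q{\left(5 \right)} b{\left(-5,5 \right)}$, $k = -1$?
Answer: $- \frac{79788}{13} \approx -6137.5$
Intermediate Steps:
$q{\left(c \right)} = -27$ ($q{\left(c \right)} = 9 \left(-1 - 2\right) = 9 \left(-3\right) = -27$)
$b{\left(v,o \right)} = -1 + o$ ($b{\left(v,o \right)} = o - 1 = -1 + o$)
$x = 324$ ($x = \left(-3\right) \left(-27\right) \left(-1 + 5\right) = 81 \cdot 4 = 324$)
$816 - x \left(22 - \frac{14}{s}\right) = 816 - 324 \left(22 - \frac{14}{26}\right) = 816 - 324 \left(22 - \frac{7}{13}\right) = 816 - 324 \cdot \frac{279}{13} = 816 - \frac{90396}{13} = - \frac{79788}{13}$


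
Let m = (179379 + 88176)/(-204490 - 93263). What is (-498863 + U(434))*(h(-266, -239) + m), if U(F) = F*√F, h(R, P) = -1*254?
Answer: 12620704606357/99251 - 10979739526*√434/99251 ≈ 1.2485e+8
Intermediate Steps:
h(R, P) = -254
U(F) = F^(3/2)
m = -89185/99251 (m = 267555/(-297753) = 267555*(-1/297753) = -89185/99251 ≈ -0.89858)
(-498863 + U(434))*(h(-266, -239) + m) = (-498863 + 434^(3/2))*(-254 - 89185/99251) = (-498863 + 434*√434)*(-25298939/99251) = 12620704606357/99251 - 10979739526*√434/99251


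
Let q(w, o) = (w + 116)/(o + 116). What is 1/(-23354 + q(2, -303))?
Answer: -187/4367316 ≈ -4.2818e-5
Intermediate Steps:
q(w, o) = (116 + w)/(116 + o)
1/(-23354 + q(2, -303)) = 1/(-23354 + (116 + 2)/(116 - 303)) = 1/(-23354 + 118/(-187)) = 1/(-23354 - 1/187*118) = 1/(-23354 - 118/187) = 1/(-4367316/187) = -187/4367316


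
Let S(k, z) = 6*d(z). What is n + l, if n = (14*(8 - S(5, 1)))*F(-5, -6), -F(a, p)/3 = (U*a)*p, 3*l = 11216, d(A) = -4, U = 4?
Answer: -472624/3 ≈ -1.5754e+5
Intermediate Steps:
l = 11216/3 (l = (⅓)*11216 = 11216/3 ≈ 3738.7)
S(k, z) = -24 (S(k, z) = 6*(-4) = -24)
F(a, p) = -12*a*p (F(a, p) = -3*4*a*p = -12*a*p)
n = -161280 (n = (14*(8 - 1*(-24)))*(-12*(-5)*(-6)) = (14*(8 + 24))*(-360) = (14*32)*(-360) = 448*(-360) = -161280)
n + l = -161280 + 11216/3 = -472624/3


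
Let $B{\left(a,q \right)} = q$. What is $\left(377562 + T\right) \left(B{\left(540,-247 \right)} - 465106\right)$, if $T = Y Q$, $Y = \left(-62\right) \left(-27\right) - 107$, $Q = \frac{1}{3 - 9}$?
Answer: $- \frac{1053468448165}{6} \approx -1.7558 \cdot 10^{11}$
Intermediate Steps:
$Q = - \frac{1}{6}$ ($Q = \frac{1}{-6} = - \frac{1}{6} \approx -0.16667$)
$Y = 1567$ ($Y = 1674 - 107 = 1567$)
$T = - \frac{1567}{6}$ ($T = 1567 \left(- \frac{1}{6}\right) = - \frac{1567}{6} \approx -261.17$)
$\left(377562 + T\right) \left(B{\left(540,-247 \right)} - 465106\right) = \left(377562 - \frac{1567}{6}\right) \left(-247 - 465106\right) = \frac{2263805}{6} \left(-465353\right) = - \frac{1053468448165}{6}$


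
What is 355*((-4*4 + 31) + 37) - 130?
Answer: 18330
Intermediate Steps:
355*((-4*4 + 31) + 37) - 130 = 355*((-16 + 31) + 37) - 130 = 355*(15 + 37) - 130 = 355*52 - 130 = 18460 - 130 = 18330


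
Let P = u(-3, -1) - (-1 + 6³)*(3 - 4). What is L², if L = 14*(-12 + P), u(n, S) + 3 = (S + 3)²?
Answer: 8156736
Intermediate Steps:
u(n, S) = -3 + (3 + S)² (u(n, S) = -3 + (S + 3)² = -3 + (3 + S)²)
P = 216 (P = (-3 + (3 - 1)²) - (-1 + 6³)*(3 - 4) = (-3 + 2²) - (-1 + 216)*(-1) = (-3 + 4) - 215*(-1) = 1 - 1*(-215) = 1 + 215 = 216)
L = 2856 (L = 14*(-12 + 216) = 14*204 = 2856)
L² = 2856² = 8156736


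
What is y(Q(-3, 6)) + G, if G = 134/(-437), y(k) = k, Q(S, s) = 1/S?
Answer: -839/1311 ≈ -0.63997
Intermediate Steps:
G = -134/437 (G = 134*(-1/437) = -134/437 ≈ -0.30664)
y(Q(-3, 6)) + G = 1/(-3) - 134/437 = -⅓ - 134/437 = -839/1311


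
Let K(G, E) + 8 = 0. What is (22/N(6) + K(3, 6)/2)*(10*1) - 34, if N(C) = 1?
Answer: 146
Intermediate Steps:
K(G, E) = -8 (K(G, E) = -8 + 0 = -8)
(22/N(6) + K(3, 6)/2)*(10*1) - 34 = (22/1 - 8/2)*(10*1) - 34 = (22*1 - 8*½)*10 - 34 = (22 - 4)*10 - 34 = 18*10 - 34 = 180 - 34 = 146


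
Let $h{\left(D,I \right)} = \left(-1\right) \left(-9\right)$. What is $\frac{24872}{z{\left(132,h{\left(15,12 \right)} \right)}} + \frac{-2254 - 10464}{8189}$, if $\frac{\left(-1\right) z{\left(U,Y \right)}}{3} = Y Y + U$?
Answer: $- \frac{211803610}{5232771} \approx -40.476$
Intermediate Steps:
$h{\left(D,I \right)} = 9$
$z{\left(U,Y \right)} = - 3 U - 3 Y^{2}$ ($z{\left(U,Y \right)} = - 3 \left(Y Y + U\right) = - 3 \left(Y^{2} + U\right) = - 3 \left(U + Y^{2}\right) = - 3 U - 3 Y^{2}$)
$\frac{24872}{z{\left(132,h{\left(15,12 \right)} \right)}} + \frac{-2254 - 10464}{8189} = \frac{24872}{\left(-3\right) 132 - 3 \cdot 9^{2}} + \frac{-2254 - 10464}{8189} = \frac{24872}{-396 - 243} + \left(-2254 - 10464\right) \frac{1}{8189} = \frac{24872}{-396 - 243} - \frac{12718}{8189} = \frac{24872}{-639} - \frac{12718}{8189} = 24872 \left(- \frac{1}{639}\right) - \frac{12718}{8189} = - \frac{24872}{639} - \frac{12718}{8189} = - \frac{211803610}{5232771}$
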